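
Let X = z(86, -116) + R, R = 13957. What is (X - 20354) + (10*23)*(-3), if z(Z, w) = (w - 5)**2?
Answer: 7554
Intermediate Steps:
z(Z, w) = (-5 + w)**2
X = 28598 (X = (-5 - 116)**2 + 13957 = (-121)**2 + 13957 = 14641 + 13957 = 28598)
(X - 20354) + (10*23)*(-3) = (28598 - 20354) + (10*23)*(-3) = 8244 + 230*(-3) = 8244 - 690 = 7554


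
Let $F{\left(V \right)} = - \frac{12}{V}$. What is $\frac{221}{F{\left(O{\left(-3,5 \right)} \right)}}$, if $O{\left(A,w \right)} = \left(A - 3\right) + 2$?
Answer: $\frac{221}{3} \approx 73.667$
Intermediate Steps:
$O{\left(A,w \right)} = -1 + A$ ($O{\left(A,w \right)} = \left(-3 + A\right) + 2 = -1 + A$)
$\frac{221}{F{\left(O{\left(-3,5 \right)} \right)}} = \frac{221}{\left(-12\right) \frac{1}{-1 - 3}} = \frac{221}{\left(-12\right) \frac{1}{-4}} = \frac{221}{\left(-12\right) \left(- \frac{1}{4}\right)} = \frac{221}{3}$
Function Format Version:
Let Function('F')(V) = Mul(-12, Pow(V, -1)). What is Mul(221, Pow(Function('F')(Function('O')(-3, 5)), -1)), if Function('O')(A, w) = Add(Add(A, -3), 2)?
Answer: Rational(221, 3) ≈ 73.667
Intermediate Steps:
Function('O')(A, w) = Add(-1, A) (Function('O')(A, w) = Add(Add(-3, A), 2) = Add(-1, A))
Mul(221, Pow(Function('F')(Function('O')(-3, 5)), -1)) = Mul(221, Pow(Mul(-12, Pow(Add(-1, -3), -1)), -1)) = Mul(221, Pow(Mul(-12, Pow(-4, -1)), -1)) = Mul(221, Pow(Mul(-12, Rational(-1, 4)), -1)) = Mul(221, Pow(3, -1)) = Mul(221, Rational(1, 3)) = Rational(221, 3)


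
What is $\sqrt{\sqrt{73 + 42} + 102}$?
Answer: $\sqrt{102 + \sqrt{115}} \approx 10.617$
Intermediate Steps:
$\sqrt{\sqrt{73 + 42} + 102} = \sqrt{\sqrt{115} + 102} = \sqrt{102 + \sqrt{115}}$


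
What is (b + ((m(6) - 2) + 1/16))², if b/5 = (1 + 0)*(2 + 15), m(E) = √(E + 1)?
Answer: 1768033/256 + 1329*√7/8 ≈ 7345.9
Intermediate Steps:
m(E) = √(1 + E)
b = 85 (b = 5*((1 + 0)*(2 + 15)) = 5*(1*17) = 5*17 = 85)
(b + ((m(6) - 2) + 1/16))² = (85 + ((√(1 + 6) - 2) + 1/16))² = (85 + ((√7 - 2) + 1/16))² = (85 + ((-2 + √7) + 1/16))² = (85 + (-31/16 + √7))² = (1329/16 + √7)²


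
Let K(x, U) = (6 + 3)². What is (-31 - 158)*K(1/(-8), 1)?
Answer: -15309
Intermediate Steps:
K(x, U) = 81 (K(x, U) = 9² = 81)
(-31 - 158)*K(1/(-8), 1) = (-31 - 158)*81 = -189*81 = -15309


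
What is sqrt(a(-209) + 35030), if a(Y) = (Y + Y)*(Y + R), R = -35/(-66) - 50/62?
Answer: sqrt(1059566763)/93 ≈ 350.01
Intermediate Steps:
R = -565/2046 (R = -35*(-1/66) - 50*1/62 = 35/66 - 25/31 = -565/2046 ≈ -0.27615)
a(Y) = 2*Y*(-565/2046 + Y) (a(Y) = (Y + Y)*(Y - 565/2046) = (2*Y)*(-565/2046 + Y) = 2*Y*(-565/2046 + Y))
sqrt(a(-209) + 35030) = sqrt((1/1023)*(-209)*(-565 + 2046*(-209)) + 35030) = sqrt((1/1023)*(-209)*(-565 - 427614) + 35030) = sqrt((1/1023)*(-209)*(-428179) + 35030) = sqrt(8135401/93 + 35030) = sqrt(11393191/93) = sqrt(1059566763)/93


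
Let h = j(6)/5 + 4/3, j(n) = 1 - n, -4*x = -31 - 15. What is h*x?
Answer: 23/6 ≈ 3.8333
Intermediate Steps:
x = 23/2 (x = -(-31 - 15)/4 = -1/4*(-46) = 23/2 ≈ 11.500)
h = 1/3 (h = (1 - 1*6)/5 + 4/3 = (1 - 6)*(1/5) + 4*(1/3) = -5*1/5 + 4/3 = -1 + 4/3 = 1/3 ≈ 0.33333)
h*x = (1/3)*(23/2) = 23/6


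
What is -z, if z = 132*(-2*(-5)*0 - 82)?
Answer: 10824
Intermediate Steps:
z = -10824 (z = 132*(10*0 - 82) = 132*(0 - 82) = 132*(-82) = -10824)
-z = -1*(-10824) = 10824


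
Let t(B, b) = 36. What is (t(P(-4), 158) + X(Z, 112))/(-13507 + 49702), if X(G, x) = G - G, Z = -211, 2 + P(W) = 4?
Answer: 12/12065 ≈ 0.00099461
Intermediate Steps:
P(W) = 2 (P(W) = -2 + 4 = 2)
X(G, x) = 0
(t(P(-4), 158) + X(Z, 112))/(-13507 + 49702) = (36 + 0)/(-13507 + 49702) = 36/36195 = 36*(1/36195) = 12/12065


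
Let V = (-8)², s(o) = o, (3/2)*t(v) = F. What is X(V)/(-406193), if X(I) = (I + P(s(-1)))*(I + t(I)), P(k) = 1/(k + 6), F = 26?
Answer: -26108/2030965 ≈ -0.012855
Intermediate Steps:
t(v) = 52/3 (t(v) = (⅔)*26 = 52/3)
V = 64
P(k) = 1/(6 + k)
X(I) = (⅕ + I)*(52/3 + I) (X(I) = (I + 1/(6 - 1))*(I + 52/3) = (I + 1/5)*(52/3 + I) = (I + ⅕)*(52/3 + I) = (⅕ + I)*(52/3 + I))
X(V)/(-406193) = (52/15 + 64² + (263/15)*64)/(-406193) = (52/15 + 4096 + 16832/15)*(-1/406193) = (26108/5)*(-1/406193) = -26108/2030965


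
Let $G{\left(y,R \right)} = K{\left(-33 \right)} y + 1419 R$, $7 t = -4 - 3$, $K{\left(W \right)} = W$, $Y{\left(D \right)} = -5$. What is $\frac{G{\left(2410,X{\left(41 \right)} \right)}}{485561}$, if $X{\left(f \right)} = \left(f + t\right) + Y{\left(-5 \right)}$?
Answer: $- \frac{29865}{485561} \approx -0.061506$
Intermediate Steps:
$t = -1$ ($t = \frac{-4 - 3}{7} = \frac{1}{7} \left(-7\right) = -1$)
$X{\left(f \right)} = -6 + f$ ($X{\left(f \right)} = \left(f - 1\right) - 5 = \left(-1 + f\right) - 5 = -6 + f$)
$G{\left(y,R \right)} = - 33 y + 1419 R$
$\frac{G{\left(2410,X{\left(41 \right)} \right)}}{485561} = \frac{\left(-33\right) 2410 + 1419 \left(-6 + 41\right)}{485561} = \left(-79530 + 1419 \cdot 35\right) \frac{1}{485561} = \left(-79530 + 49665\right) \frac{1}{485561} = \left(-29865\right) \frac{1}{485561} = - \frac{29865}{485561}$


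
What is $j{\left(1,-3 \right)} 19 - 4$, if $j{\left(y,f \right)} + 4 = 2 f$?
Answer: $-194$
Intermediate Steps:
$j{\left(y,f \right)} = -4 + 2 f$
$j{\left(1,-3 \right)} 19 - 4 = \left(-4 + 2 \left(-3\right)\right) 19 - 4 = \left(-4 - 6\right) 19 - 4 = \left(-10\right) 19 - 4 = -190 - 4 = -194$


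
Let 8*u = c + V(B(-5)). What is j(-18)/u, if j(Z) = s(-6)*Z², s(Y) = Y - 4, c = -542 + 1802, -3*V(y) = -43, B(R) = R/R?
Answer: -77760/3823 ≈ -20.340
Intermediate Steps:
B(R) = 1
V(y) = 43/3 (V(y) = -⅓*(-43) = 43/3)
c = 1260
s(Y) = -4 + Y
j(Z) = -10*Z² (j(Z) = (-4 - 6)*Z² = -10*Z²)
u = 3823/24 (u = (1260 + 43/3)/8 = (⅛)*(3823/3) = 3823/24 ≈ 159.29)
j(-18)/u = (-10*(-18)²)/(3823/24) = -10*324*(24/3823) = -3240*24/3823 = -77760/3823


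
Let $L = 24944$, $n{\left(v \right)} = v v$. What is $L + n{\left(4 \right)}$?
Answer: $24960$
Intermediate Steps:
$n{\left(v \right)} = v^{2}$
$L + n{\left(4 \right)} = 24944 + 4^{2} = 24944 + 16 = 24960$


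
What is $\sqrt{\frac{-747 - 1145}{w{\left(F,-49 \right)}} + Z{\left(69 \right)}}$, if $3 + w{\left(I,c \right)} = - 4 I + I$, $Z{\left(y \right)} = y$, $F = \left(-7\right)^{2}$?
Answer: $\frac{\sqrt{18363}}{15} \approx 9.034$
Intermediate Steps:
$F = 49$
$w{\left(I,c \right)} = -3 - 3 I$ ($w{\left(I,c \right)} = -3 + \left(- 4 I + I\right) = -3 - 3 I$)
$\sqrt{\frac{-747 - 1145}{w{\left(F,-49 \right)}} + Z{\left(69 \right)}} = \sqrt{\frac{-747 - 1145}{-3 - 147} + 69} = \sqrt{- \frac{1892}{-3 - 147} + 69} = \sqrt{- \frac{1892}{-150} + 69} = \sqrt{\left(-1892\right) \left(- \frac{1}{150}\right) + 69} = \sqrt{\frac{946}{75} + 69} = \sqrt{\frac{6121}{75}} = \frac{\sqrt{18363}}{15}$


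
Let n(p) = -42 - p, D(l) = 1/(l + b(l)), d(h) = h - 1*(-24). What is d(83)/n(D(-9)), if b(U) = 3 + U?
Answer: -1605/629 ≈ -2.5517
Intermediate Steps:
d(h) = 24 + h (d(h) = h + 24 = 24 + h)
D(l) = 1/(3 + 2*l) (D(l) = 1/(l + (3 + l)) = 1/(3 + 2*l))
d(83)/n(D(-9)) = (24 + 83)/(-42 - 1/(3 + 2*(-9))) = 107/(-42 - 1/(3 - 18)) = 107/(-42 - 1/(-15)) = 107/(-42 - 1*(-1/15)) = 107/(-42 + 1/15) = 107/(-629/15) = 107*(-15/629) = -1605/629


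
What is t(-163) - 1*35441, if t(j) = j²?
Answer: -8872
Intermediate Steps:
t(-163) - 1*35441 = (-163)² - 1*35441 = 26569 - 35441 = -8872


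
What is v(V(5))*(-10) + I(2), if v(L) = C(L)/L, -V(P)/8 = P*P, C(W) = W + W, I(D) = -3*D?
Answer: -26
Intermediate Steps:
C(W) = 2*W
V(P) = -8*P**2 (V(P) = -8*P*P = -8*P**2)
v(L) = 2 (v(L) = (2*L)/L = 2)
v(V(5))*(-10) + I(2) = 2*(-10) - 3*2 = -20 - 6 = -26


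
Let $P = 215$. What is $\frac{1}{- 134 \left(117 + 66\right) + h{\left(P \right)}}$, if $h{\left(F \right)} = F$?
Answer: $- \frac{1}{24307} \approx -4.114 \cdot 10^{-5}$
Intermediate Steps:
$\frac{1}{- 134 \left(117 + 66\right) + h{\left(P \right)}} = \frac{1}{- 134 \left(117 + 66\right) + 215} = \frac{1}{\left(-134\right) 183 + 215} = \frac{1}{-24522 + 215} = \frac{1}{-24307} = - \frac{1}{24307}$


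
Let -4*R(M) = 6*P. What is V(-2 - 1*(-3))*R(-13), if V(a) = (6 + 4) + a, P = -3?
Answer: 99/2 ≈ 49.500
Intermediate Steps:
R(M) = 9/2 (R(M) = -3*(-3)/2 = -¼*(-18) = 9/2)
V(a) = 10 + a
V(-2 - 1*(-3))*R(-13) = (10 + (-2 - 1*(-3)))*(9/2) = (10 + (-2 + 3))*(9/2) = (10 + 1)*(9/2) = 11*(9/2) = 99/2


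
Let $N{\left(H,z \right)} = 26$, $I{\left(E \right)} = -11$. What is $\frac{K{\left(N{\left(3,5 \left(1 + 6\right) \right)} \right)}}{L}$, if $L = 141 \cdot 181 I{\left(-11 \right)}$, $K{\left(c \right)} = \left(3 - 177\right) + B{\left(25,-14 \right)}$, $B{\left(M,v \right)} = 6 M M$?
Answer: $- \frac{1192}{93577} \approx -0.012738$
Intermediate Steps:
$B{\left(M,v \right)} = 6 M^{2}$
$K{\left(c \right)} = 3576$ ($K{\left(c \right)} = \left(3 - 177\right) + 6 \cdot 25^{2} = -174 + 6 \cdot 625 = -174 + 3750 = 3576$)
$L = -280731$ ($L = 141 \cdot 181 \left(-11\right) = 25521 \left(-11\right) = -280731$)
$\frac{K{\left(N{\left(3,5 \left(1 + 6\right) \right)} \right)}}{L} = \frac{3576}{-280731} = 3576 \left(- \frac{1}{280731}\right) = - \frac{1192}{93577}$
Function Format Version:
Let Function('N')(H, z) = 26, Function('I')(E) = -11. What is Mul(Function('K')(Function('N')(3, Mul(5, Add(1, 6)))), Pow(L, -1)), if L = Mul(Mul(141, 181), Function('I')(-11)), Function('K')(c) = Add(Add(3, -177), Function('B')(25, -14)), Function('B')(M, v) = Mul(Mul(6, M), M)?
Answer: Rational(-1192, 93577) ≈ -0.012738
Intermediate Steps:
Function('B')(M, v) = Mul(6, Pow(M, 2))
Function('K')(c) = 3576 (Function('K')(c) = Add(Add(3, -177), Mul(6, Pow(25, 2))) = Add(-174, Mul(6, 625)) = Add(-174, 3750) = 3576)
L = -280731 (L = Mul(Mul(141, 181), -11) = Mul(25521, -11) = -280731)
Mul(Function('K')(Function('N')(3, Mul(5, Add(1, 6)))), Pow(L, -1)) = Mul(3576, Pow(-280731, -1)) = Mul(3576, Rational(-1, 280731)) = Rational(-1192, 93577)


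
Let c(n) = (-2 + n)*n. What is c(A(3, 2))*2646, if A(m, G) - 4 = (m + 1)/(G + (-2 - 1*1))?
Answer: 0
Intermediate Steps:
A(m, G) = 4 + (1 + m)/(-3 + G) (A(m, G) = 4 + (m + 1)/(G + (-2 - 1*1)) = 4 + (1 + m)/(G + (-2 - 1)) = 4 + (1 + m)/(G - 3) = 4 + (1 + m)/(-3 + G))
c(n) = n*(-2 + n)
c(A(3, 2))*2646 = (((-11 + 3 + 4*2)/(-3 + 2))*(-2 + (-11 + 3 + 4*2)/(-3 + 2)))*2646 = (((-11 + 3 + 8)/(-1))*(-2 + (-11 + 3 + 8)/(-1)))*2646 = ((-1*0)*(-2 - 1*0))*2646 = (0*(-2 + 0))*2646 = (0*(-2))*2646 = 0*2646 = 0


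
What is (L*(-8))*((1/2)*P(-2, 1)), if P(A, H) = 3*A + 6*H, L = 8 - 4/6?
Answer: 0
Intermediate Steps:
L = 22/3 (L = 8 - 4/6 = 8 - 1*⅔ = 8 - ⅔ = 22/3 ≈ 7.3333)
(L*(-8))*((1/2)*P(-2, 1)) = ((22/3)*(-8))*((1/2)*(3*(-2) + 6*1)) = -176*1*(½)*(-6 + 6)/3 = -88*0/3 = -176/3*0 = 0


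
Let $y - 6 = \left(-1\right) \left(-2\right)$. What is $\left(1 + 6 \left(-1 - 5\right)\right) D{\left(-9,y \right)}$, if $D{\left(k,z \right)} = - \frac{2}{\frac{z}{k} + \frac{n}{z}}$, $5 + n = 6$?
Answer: $- \frac{1008}{11} \approx -91.636$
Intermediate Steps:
$n = 1$ ($n = -5 + 6 = 1$)
$y = 8$ ($y = 6 - -2 = 6 + 2 = 8$)
$D{\left(k,z \right)} = - \frac{2}{\frac{1}{z} + \frac{z}{k}}$ ($D{\left(k,z \right)} = - \frac{2}{\frac{z}{k} + 1 \frac{1}{z}} = - \frac{2}{\frac{z}{k} + \frac{1}{z}} = - \frac{2}{\frac{1}{z} + \frac{z}{k}}$)
$\left(1 + 6 \left(-1 - 5\right)\right) D{\left(-9,y \right)} = \left(1 + 6 \left(-1 - 5\right)\right) \left(\left(-2\right) \left(-9\right) 8 \frac{1}{-9 + 8^{2}}\right) = \left(1 + 6 \left(-6\right)\right) \left(\left(-2\right) \left(-9\right) 8 \frac{1}{-9 + 64}\right) = \left(1 - 36\right) \left(\left(-2\right) \left(-9\right) 8 \cdot \frac{1}{55}\right) = - 35 \left(\left(-2\right) \left(-9\right) 8 \cdot \frac{1}{55}\right) = \left(-35\right) \frac{144}{55} = - \frac{1008}{11}$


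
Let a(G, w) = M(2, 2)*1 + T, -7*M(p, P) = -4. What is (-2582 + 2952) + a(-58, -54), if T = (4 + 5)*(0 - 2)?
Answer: 2468/7 ≈ 352.57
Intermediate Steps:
M(p, P) = 4/7 (M(p, P) = -⅐*(-4) = 4/7)
T = -18 (T = 9*(-2) = -18)
a(G, w) = -122/7 (a(G, w) = (4/7)*1 - 18 = 4/7 - 18 = -122/7)
(-2582 + 2952) + a(-58, -54) = (-2582 + 2952) - 122/7 = 370 - 122/7 = 2468/7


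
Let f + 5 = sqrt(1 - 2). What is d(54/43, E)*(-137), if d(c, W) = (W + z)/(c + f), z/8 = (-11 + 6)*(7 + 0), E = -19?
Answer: -283586849/27770 - 75740587*I/27770 ≈ -10212.0 - 2727.4*I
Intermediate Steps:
z = -280 (z = 8*((-11 + 6)*(7 + 0)) = 8*(-5*7) = 8*(-35) = -280)
f = -5 + I (f = -5 + sqrt(1 - 2) = -5 + sqrt(-1) = -5 + I ≈ -5.0 + 1.0*I)
d(c, W) = (-280 + W)/(-5 + I + c) (d(c, W) = (W - 280)/(c + (-5 + I)) = (-280 + W)/(-5 + I + c))
d(54/43, E)*(-137) = ((-280 - 19)/(-5 + I + 54/43))*(-137) = (-299/(-5 + I + 54*(1/43)))*(-137) = (-299/(-5 + I + 54/43))*(-137) = (-299/(-161/43 + I))*(-137) = ((1849*(-161/43 - I)/27770)*(-299))*(-137) = -552851*(-161/43 - I)/27770*(-137) = 75740587*(-161/43 - I)/27770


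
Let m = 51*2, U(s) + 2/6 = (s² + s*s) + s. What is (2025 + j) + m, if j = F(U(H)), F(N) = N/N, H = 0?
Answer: 2128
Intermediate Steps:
U(s) = -⅓ + s + 2*s² (U(s) = -⅓ + ((s² + s*s) + s) = -⅓ + ((s² + s²) + s) = -⅓ + (2*s² + s) = -⅓ + (s + 2*s²) = -⅓ + s + 2*s²)
F(N) = 1
j = 1
m = 102
(2025 + j) + m = (2025 + 1) + 102 = 2026 + 102 = 2128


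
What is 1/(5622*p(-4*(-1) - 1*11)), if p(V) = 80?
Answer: 1/449760 ≈ 2.2234e-6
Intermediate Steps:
1/(5622*p(-4*(-1) - 1*11)) = 1/(5622*80) = (1/5622)*(1/80) = 1/449760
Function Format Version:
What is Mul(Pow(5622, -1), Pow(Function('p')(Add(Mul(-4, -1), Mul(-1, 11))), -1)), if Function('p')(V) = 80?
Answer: Rational(1, 449760) ≈ 2.2234e-6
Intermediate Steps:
Mul(Pow(5622, -1), Pow(Function('p')(Add(Mul(-4, -1), Mul(-1, 11))), -1)) = Mul(Pow(5622, -1), Pow(80, -1)) = Mul(Rational(1, 5622), Rational(1, 80)) = Rational(1, 449760)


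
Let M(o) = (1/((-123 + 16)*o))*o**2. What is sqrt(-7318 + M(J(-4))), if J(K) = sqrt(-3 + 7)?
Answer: 2*I*sqrt(20945999)/107 ≈ 85.545*I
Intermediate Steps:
J(K) = 2 (J(K) = sqrt(4) = 2)
M(o) = -o/107 (M(o) = (1/((-107)*o))*o**2 = (-1/(107*o))*o**2 = -o/107)
sqrt(-7318 + M(J(-4))) = sqrt(-7318 - 1/107*2) = sqrt(-7318 - 2/107) = sqrt(-783028/107) = 2*I*sqrt(20945999)/107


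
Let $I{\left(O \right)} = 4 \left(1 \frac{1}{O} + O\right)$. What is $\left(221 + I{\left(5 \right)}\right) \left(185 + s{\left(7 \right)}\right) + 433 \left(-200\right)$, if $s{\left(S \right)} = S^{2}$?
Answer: $- \frac{150094}{5} \approx -30019.0$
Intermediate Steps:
$I{\left(O \right)} = 4 O + \frac{4}{O}$ ($I{\left(O \right)} = 4 \left(\frac{1}{O} + O\right) = 4 \left(O + \frac{1}{O}\right) = 4 O + \frac{4}{O}$)
$\left(221 + I{\left(5 \right)}\right) \left(185 + s{\left(7 \right)}\right) + 433 \left(-200\right) = \left(221 + \left(4 \cdot 5 + \frac{4}{5}\right)\right) \left(185 + 7^{2}\right) + 433 \left(-200\right) = \left(221 + \left(20 + 4 \cdot \frac{1}{5}\right)\right) \left(185 + 49\right) - 86600 = \left(221 + \left(20 + \frac{4}{5}\right)\right) 234 - 86600 = \left(221 + \frac{104}{5}\right) 234 - 86600 = \frac{1209}{5} \cdot 234 - 86600 = \frac{282906}{5} - 86600 = - \frac{150094}{5}$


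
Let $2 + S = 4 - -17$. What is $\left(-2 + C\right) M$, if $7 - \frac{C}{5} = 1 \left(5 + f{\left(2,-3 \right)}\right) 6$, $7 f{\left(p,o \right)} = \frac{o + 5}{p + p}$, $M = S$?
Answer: $- \frac{15846}{7} \approx -2263.7$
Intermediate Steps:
$S = 19$ ($S = -2 + \left(4 - -17\right) = -2 + \left(4 + 17\right) = -2 + 21 = 19$)
$M = 19$
$f{\left(p,o \right)} = \frac{5 + o}{14 p}$ ($f{\left(p,o \right)} = \frac{\left(o + 5\right) \frac{1}{p + p}}{7} = \frac{\left(5 + o\right) \frac{1}{2 p}}{7} = \frac{\frac{1}{2} \frac{1}{p} \left(5 + o\right)}{7} = \frac{5 + o}{14 p}$)
$C = - \frac{820}{7}$ ($C = 35 - 5 \cdot 1 \left(5 + \frac{5 - 3}{14 \cdot 2}\right) 6 = 35 - 5 \cdot 1 \left(5 + \frac{1}{14} \cdot \frac{1}{2} \cdot 2\right) 6 = 35 - 5 \cdot 1 \left(5 + \frac{1}{14}\right) 6 = 35 - 5 \cdot 1 \cdot \frac{71}{14} \cdot 6 = 35 - 5 \cdot 1 \cdot \frac{213}{7} = 35 - \frac{1065}{7} = - \frac{820}{7} \approx -117.14$)
$\left(-2 + C\right) M = \left(-2 - \frac{820}{7}\right) 19 = \left(- \frac{834}{7}\right) 19 = - \frac{15846}{7}$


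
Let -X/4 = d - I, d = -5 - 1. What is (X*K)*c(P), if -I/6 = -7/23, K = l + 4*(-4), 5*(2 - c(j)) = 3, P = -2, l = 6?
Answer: -10080/23 ≈ -438.26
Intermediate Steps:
d = -6
c(j) = 7/5 (c(j) = 2 - ⅕*3 = 2 - ⅗ = 7/5)
K = -10 (K = 6 + 4*(-4) = 6 - 16 = -10)
I = 42/23 (I = -(-42)/23 = -6*(-7/23) = 42/23 ≈ 1.8261)
X = 720/23 (X = -4*(-6 - 1*42/23) = -4*(-6 - 42/23) = -4*(-180/23) = 720/23 ≈ 31.304)
(X*K)*c(P) = ((720/23)*(-10))*(7/5) = -7200/23*7/5 = -10080/23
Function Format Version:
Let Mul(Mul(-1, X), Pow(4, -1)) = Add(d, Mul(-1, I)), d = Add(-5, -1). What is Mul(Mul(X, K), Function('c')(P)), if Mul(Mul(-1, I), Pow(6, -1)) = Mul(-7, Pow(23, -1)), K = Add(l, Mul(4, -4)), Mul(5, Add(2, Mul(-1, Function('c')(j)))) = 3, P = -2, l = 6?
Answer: Rational(-10080, 23) ≈ -438.26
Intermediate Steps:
d = -6
Function('c')(j) = Rational(7, 5) (Function('c')(j) = Add(2, Mul(Rational(-1, 5), 3)) = Add(2, Rational(-3, 5)) = Rational(7, 5))
K = -10 (K = Add(6, Mul(4, -4)) = Add(6, -16) = -10)
I = Rational(42, 23) (I = Mul(-6, Mul(-7, Pow(23, -1))) = Mul(-6, Mul(-7, Rational(1, 23))) = Mul(-6, Rational(-7, 23)) = Rational(42, 23) ≈ 1.8261)
X = Rational(720, 23) (X = Mul(-4, Add(-6, Mul(-1, Rational(42, 23)))) = Mul(-4, Add(-6, Rational(-42, 23))) = Mul(-4, Rational(-180, 23)) = Rational(720, 23) ≈ 31.304)
Mul(Mul(X, K), Function('c')(P)) = Mul(Mul(Rational(720, 23), -10), Rational(7, 5)) = Mul(Rational(-7200, 23), Rational(7, 5)) = Rational(-10080, 23)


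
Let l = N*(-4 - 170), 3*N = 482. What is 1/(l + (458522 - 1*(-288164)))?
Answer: 1/718730 ≈ 1.3913e-6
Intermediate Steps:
N = 482/3 (N = (⅓)*482 = 482/3 ≈ 160.67)
l = -27956 (l = 482*(-4 - 170)/3 = (482/3)*(-174) = -27956)
1/(l + (458522 - 1*(-288164))) = 1/(-27956 + (458522 - 1*(-288164))) = 1/(-27956 + (458522 + 288164)) = 1/(-27956 + 746686) = 1/718730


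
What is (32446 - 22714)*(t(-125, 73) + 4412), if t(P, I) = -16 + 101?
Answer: 43764804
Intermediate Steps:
t(P, I) = 85
(32446 - 22714)*(t(-125, 73) + 4412) = (32446 - 22714)*(85 + 4412) = 9732*4497 = 43764804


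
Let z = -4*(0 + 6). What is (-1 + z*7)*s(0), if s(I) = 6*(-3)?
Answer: 3042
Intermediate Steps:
z = -24 (z = -4*6 = -24)
s(I) = -18
(-1 + z*7)*s(0) = (-1 - 24*7)*(-18) = (-1 - 168)*(-18) = -169*(-18) = 3042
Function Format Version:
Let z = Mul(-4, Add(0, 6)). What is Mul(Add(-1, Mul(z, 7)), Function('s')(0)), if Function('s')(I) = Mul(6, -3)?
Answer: 3042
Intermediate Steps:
z = -24 (z = Mul(-4, 6) = -24)
Function('s')(I) = -18
Mul(Add(-1, Mul(z, 7)), Function('s')(0)) = Mul(Add(-1, Mul(-24, 7)), -18) = Mul(Add(-1, -168), -18) = Mul(-169, -18) = 3042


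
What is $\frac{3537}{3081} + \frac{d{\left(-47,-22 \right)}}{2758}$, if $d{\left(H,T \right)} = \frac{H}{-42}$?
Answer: $\frac{136618913}{118963572} \approx 1.1484$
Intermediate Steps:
$d{\left(H,T \right)} = - \frac{H}{42}$ ($d{\left(H,T \right)} = H \left(- \frac{1}{42}\right) = - \frac{H}{42}$)
$\frac{3537}{3081} + \frac{d{\left(-47,-22 \right)}}{2758} = \frac{3537}{3081} + \frac{\left(- \frac{1}{42}\right) \left(-47\right)}{2758} = 3537 \cdot \frac{1}{3081} + \frac{47}{42} \cdot \frac{1}{2758} = \frac{1179}{1027} + \frac{47}{115836} = \frac{136618913}{118963572}$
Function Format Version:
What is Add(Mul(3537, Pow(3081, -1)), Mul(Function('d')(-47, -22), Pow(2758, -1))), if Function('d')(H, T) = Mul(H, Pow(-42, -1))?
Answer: Rational(136618913, 118963572) ≈ 1.1484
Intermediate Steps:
Function('d')(H, T) = Mul(Rational(-1, 42), H) (Function('d')(H, T) = Mul(H, Rational(-1, 42)) = Mul(Rational(-1, 42), H))
Add(Mul(3537, Pow(3081, -1)), Mul(Function('d')(-47, -22), Pow(2758, -1))) = Add(Mul(3537, Pow(3081, -1)), Mul(Mul(Rational(-1, 42), -47), Pow(2758, -1))) = Add(Mul(3537, Rational(1, 3081)), Mul(Rational(47, 42), Rational(1, 2758))) = Add(Rational(1179, 1027), Rational(47, 115836)) = Rational(136618913, 118963572)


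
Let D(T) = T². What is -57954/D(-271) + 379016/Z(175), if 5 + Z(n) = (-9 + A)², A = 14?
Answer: 6958538744/367205 ≈ 18950.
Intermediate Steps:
Z(n) = 20 (Z(n) = -5 + (-9 + 14)² = -5 + 5² = -5 + 25 = 20)
-57954/D(-271) + 379016/Z(175) = -57954/((-271)²) + 379016/20 = -57954/73441 + 379016*(1/20) = -57954*1/73441 + 94754/5 = -57954/73441 + 94754/5 = 6958538744/367205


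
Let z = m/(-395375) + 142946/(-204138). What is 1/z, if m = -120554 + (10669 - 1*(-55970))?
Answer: -8071106175/4551117448 ≈ -1.7734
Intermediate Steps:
m = -53915 (m = -120554 + (10669 + 55970) = -120554 + 66639 = -53915)
z = -4551117448/8071106175 (z = -53915/(-395375) + 142946/(-204138) = -53915*(-1/395375) + 142946*(-1/204138) = 10783/79075 - 71473/102069 = -4551117448/8071106175 ≈ -0.56388)
1/z = 1/(-4551117448/8071106175) = -8071106175/4551117448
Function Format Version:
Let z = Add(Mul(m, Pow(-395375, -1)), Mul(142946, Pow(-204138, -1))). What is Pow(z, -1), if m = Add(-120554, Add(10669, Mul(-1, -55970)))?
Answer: Rational(-8071106175, 4551117448) ≈ -1.7734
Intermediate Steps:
m = -53915 (m = Add(-120554, Add(10669, 55970)) = Add(-120554, 66639) = -53915)
z = Rational(-4551117448, 8071106175) (z = Add(Mul(-53915, Pow(-395375, -1)), Mul(142946, Pow(-204138, -1))) = Add(Mul(-53915, Rational(-1, 395375)), Mul(142946, Rational(-1, 204138))) = Add(Rational(10783, 79075), Rational(-71473, 102069)) = Rational(-4551117448, 8071106175) ≈ -0.56388)
Pow(z, -1) = Pow(Rational(-4551117448, 8071106175), -1) = Rational(-8071106175, 4551117448)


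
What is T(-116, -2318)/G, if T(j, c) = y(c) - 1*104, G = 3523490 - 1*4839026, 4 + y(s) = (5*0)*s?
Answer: 9/109628 ≈ 8.2096e-5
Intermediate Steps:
y(s) = -4 (y(s) = -4 + (5*0)*s = -4 + 0*s = -4 + 0 = -4)
G = -1315536 (G = 3523490 - 4839026 = -1315536)
T(j, c) = -108 (T(j, c) = -4 - 1*104 = -4 - 104 = -108)
T(-116, -2318)/G = -108/(-1315536) = -108*(-1/1315536) = 9/109628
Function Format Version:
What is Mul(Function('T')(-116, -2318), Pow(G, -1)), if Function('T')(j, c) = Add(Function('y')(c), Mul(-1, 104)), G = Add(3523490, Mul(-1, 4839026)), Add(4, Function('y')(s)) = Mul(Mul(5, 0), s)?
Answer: Rational(9, 109628) ≈ 8.2096e-5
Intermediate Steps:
Function('y')(s) = -4 (Function('y')(s) = Add(-4, Mul(Mul(5, 0), s)) = Add(-4, Mul(0, s)) = Add(-4, 0) = -4)
G = -1315536 (G = Add(3523490, -4839026) = -1315536)
Function('T')(j, c) = -108 (Function('T')(j, c) = Add(-4, Mul(-1, 104)) = Add(-4, -104) = -108)
Mul(Function('T')(-116, -2318), Pow(G, -1)) = Mul(-108, Pow(-1315536, -1)) = Mul(-108, Rational(-1, 1315536)) = Rational(9, 109628)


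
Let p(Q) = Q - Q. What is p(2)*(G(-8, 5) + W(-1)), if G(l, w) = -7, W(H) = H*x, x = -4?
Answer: 0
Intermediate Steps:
p(Q) = 0
W(H) = -4*H (W(H) = H*(-4) = -4*H)
p(2)*(G(-8, 5) + W(-1)) = 0*(-7 - 4*(-1)) = 0*(-7 + 4) = 0*(-3) = 0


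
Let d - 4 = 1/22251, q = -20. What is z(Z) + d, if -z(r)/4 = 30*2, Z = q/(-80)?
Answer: -5251235/22251 ≈ -236.00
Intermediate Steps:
Z = 1/4 (Z = -20/(-80) = -20*(-1/80) = 1/4 ≈ 0.25000)
z(r) = -240 (z(r) = -120*2 = -4*60 = -240)
d = 89005/22251 (d = 4 + 1/22251 = 89005/22251 ≈ 4.0000)
z(Z) + d = -240 + 89005/22251 = -5251235/22251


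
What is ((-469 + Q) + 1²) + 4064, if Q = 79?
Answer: 3675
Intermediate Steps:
((-469 + Q) + 1²) + 4064 = ((-469 + 79) + 1²) + 4064 = (-390 + 1) + 4064 = -389 + 4064 = 3675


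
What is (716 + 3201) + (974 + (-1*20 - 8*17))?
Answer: 4735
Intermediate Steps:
(716 + 3201) + (974 + (-1*20 - 8*17)) = 3917 + (974 + (-20 - 136)) = 3917 + (974 - 156) = 3917 + 818 = 4735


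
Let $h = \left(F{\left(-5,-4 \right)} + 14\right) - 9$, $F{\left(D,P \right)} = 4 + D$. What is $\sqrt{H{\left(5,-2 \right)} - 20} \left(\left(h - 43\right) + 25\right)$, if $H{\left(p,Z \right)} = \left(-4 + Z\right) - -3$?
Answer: $- 14 i \sqrt{23} \approx - 67.142 i$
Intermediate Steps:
$H{\left(p,Z \right)} = -1 + Z$ ($H{\left(p,Z \right)} = \left(-4 + Z\right) + 3 = -1 + Z$)
$h = 4$ ($h = \left(\left(4 - 5\right) + 14\right) - 9 = \left(-1 + 14\right) - 9 = 13 - 9 = 4$)
$\sqrt{H{\left(5,-2 \right)} - 20} \left(\left(h - 43\right) + 25\right) = \sqrt{\left(-1 - 2\right) - 20} \left(\left(4 - 43\right) + 25\right) = \sqrt{-3 - 20} \left(-39 + 25\right) = \sqrt{-23} \left(-14\right) = i \sqrt{23} \left(-14\right) = - 14 i \sqrt{23}$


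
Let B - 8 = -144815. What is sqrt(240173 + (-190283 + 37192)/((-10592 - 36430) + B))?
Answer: 2*sqrt(2209500785580033)/191829 ≈ 490.08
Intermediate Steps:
B = -144807 (B = 8 - 144815 = -144807)
sqrt(240173 + (-190283 + 37192)/((-10592 - 36430) + B)) = sqrt(240173 + (-190283 + 37192)/((-10592 - 36430) - 144807)) = sqrt(240173 - 153091/(-47022 - 144807)) = sqrt(240173 - 153091/(-191829)) = sqrt(240173 - 153091*(-1/191829)) = sqrt(240173 + 153091/191829) = sqrt(46072299508/191829) = 2*sqrt(2209500785580033)/191829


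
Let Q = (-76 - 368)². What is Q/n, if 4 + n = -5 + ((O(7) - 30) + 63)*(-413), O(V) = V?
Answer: -197136/16529 ≈ -11.927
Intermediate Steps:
Q = 197136 (Q = (-444)² = 197136)
n = -16529 (n = -4 + (-5 + ((7 - 30) + 63)*(-413)) = -4 + (-5 + (-23 + 63)*(-413)) = -4 + (-5 + 40*(-413)) = -4 + (-5 - 16520) = -4 - 16525 = -16529)
Q/n = 197136/(-16529) = 197136*(-1/16529) = -197136/16529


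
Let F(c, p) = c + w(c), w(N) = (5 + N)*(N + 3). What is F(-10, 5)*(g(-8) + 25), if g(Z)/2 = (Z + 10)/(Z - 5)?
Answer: 8025/13 ≈ 617.31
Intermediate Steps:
g(Z) = 2*(10 + Z)/(-5 + Z) (g(Z) = 2*((Z + 10)/(Z - 5)) = 2*((10 + Z)/(-5 + Z)) = 2*(10 + Z)/(-5 + Z))
w(N) = (3 + N)*(5 + N) (w(N) = (5 + N)*(3 + N) = (3 + N)*(5 + N))
F(c, p) = 15 + c² + 9*c (F(c, p) = c + (15 + c² + 8*c) = 15 + c² + 9*c)
F(-10, 5)*(g(-8) + 25) = (15 + (-10)² + 9*(-10))*(2*(10 - 8)/(-5 - 8) + 25) = (15 + 100 - 90)*(2*2/(-13) + 25) = 25*(2*(-1/13)*2 + 25) = 25*(-4/13 + 25) = 25*(321/13) = 8025/13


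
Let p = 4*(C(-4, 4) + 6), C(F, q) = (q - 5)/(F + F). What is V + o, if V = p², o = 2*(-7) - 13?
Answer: 2293/4 ≈ 573.25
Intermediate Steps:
C(F, q) = (-5 + q)/(2*F) (C(F, q) = (-5 + q)/((2*F)) = (-5 + q)*(1/(2*F)) = (-5 + q)/(2*F))
p = 49/2 (p = 4*((½)*(-5 + 4)/(-4) + 6) = 4*((½)*(-¼)*(-1) + 6) = 4*(⅛ + 6) = 4*(49/8) = 49/2 ≈ 24.500)
o = -27 (o = -14 - 13 = -27)
V = 2401/4 (V = (49/2)² = 2401/4 ≈ 600.25)
V + o = 2401/4 - 27 = 2293/4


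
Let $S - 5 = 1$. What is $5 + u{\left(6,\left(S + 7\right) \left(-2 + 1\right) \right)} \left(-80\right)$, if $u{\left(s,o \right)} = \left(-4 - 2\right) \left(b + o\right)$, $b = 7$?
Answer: $-2875$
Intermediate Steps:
$S = 6$ ($S = 5 + 1 = 6$)
$u{\left(s,o \right)} = -42 - 6 o$ ($u{\left(s,o \right)} = \left(-4 - 2\right) \left(7 + o\right) = - 6 \left(7 + o\right) = -42 - 6 o$)
$5 + u{\left(6,\left(S + 7\right) \left(-2 + 1\right) \right)} \left(-80\right) = 5 + \left(-42 - 6 \left(6 + 7\right) \left(-2 + 1\right)\right) \left(-80\right) = 5 + \left(-42 - 6 \cdot 13 \left(-1\right)\right) \left(-80\right) = 5 + \left(-42 - -78\right) \left(-80\right) = 5 + \left(-42 + 78\right) \left(-80\right) = 5 + 36 \left(-80\right) = 5 - 2880 = -2875$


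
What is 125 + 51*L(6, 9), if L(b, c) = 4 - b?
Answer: 23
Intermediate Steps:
125 + 51*L(6, 9) = 125 + 51*(4 - 1*6) = 125 + 51*(4 - 6) = 125 + 51*(-2) = 125 - 102 = 23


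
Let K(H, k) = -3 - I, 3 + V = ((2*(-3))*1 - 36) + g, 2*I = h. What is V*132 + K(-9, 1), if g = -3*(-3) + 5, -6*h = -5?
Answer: -49145/12 ≈ -4095.4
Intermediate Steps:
h = ⅚ (h = -⅙*(-5) = ⅚ ≈ 0.83333)
I = 5/12 (I = (½)*(⅚) = 5/12 ≈ 0.41667)
g = 14 (g = 9 + 5 = 14)
V = -31 (V = -3 + (((2*(-3))*1 - 36) + 14) = -3 + ((-6*1 - 36) + 14) = -3 + ((-6 - 36) + 14) = -3 + (-42 + 14) = -3 - 28 = -31)
K(H, k) = -41/12 (K(H, k) = -3 - 1*5/12 = -3 - 5/12 = -41/12)
V*132 + K(-9, 1) = -31*132 - 41/12 = -4092 - 41/12 = -49145/12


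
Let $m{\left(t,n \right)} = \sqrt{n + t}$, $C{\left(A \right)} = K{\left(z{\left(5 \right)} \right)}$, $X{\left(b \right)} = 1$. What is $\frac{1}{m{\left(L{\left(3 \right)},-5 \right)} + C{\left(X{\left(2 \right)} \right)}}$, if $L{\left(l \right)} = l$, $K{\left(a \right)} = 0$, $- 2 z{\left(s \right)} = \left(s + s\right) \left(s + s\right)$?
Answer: $- \frac{i \sqrt{2}}{2} \approx - 0.70711 i$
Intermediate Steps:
$z{\left(s \right)} = - 2 s^{2}$ ($z{\left(s \right)} = - \frac{\left(s + s\right) \left(s + s\right)}{2} = - \frac{2 s 2 s}{2} = - \frac{4 s^{2}}{2} = - 2 s^{2}$)
$C{\left(A \right)} = 0$
$\frac{1}{m{\left(L{\left(3 \right)},-5 \right)} + C{\left(X{\left(2 \right)} \right)}} = \frac{1}{\sqrt{-5 + 3} + 0} = \frac{1}{\sqrt{-2} + 0} = \frac{1}{i \sqrt{2} + 0} = \frac{1}{i \sqrt{2}} = - \frac{i \sqrt{2}}{2}$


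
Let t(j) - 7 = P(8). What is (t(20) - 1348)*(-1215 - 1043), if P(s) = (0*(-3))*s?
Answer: 3027978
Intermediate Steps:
P(s) = 0 (P(s) = 0*s = 0)
t(j) = 7 (t(j) = 7 + 0 = 7)
(t(20) - 1348)*(-1215 - 1043) = (7 - 1348)*(-1215 - 1043) = -1341*(-2258) = 3027978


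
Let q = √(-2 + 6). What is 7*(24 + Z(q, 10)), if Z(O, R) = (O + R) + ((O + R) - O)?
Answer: 322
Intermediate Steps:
q = 2 (q = √4 = 2)
Z(O, R) = O + 2*R (Z(O, R) = (O + R) + R = O + 2*R)
7*(24 + Z(q, 10)) = 7*(24 + (2 + 2*10)) = 7*(24 + (2 + 20)) = 7*(24 + 22) = 7*46 = 322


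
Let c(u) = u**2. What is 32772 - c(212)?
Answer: -12172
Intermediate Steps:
32772 - c(212) = 32772 - 1*212**2 = 32772 - 1*44944 = 32772 - 44944 = -12172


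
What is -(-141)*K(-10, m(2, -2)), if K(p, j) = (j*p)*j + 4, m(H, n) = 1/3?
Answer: 1222/3 ≈ 407.33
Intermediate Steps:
m(H, n) = 1/3
K(p, j) = 4 + p*j**2 (K(p, j) = p*j**2 + 4 = 4 + p*j**2)
-(-141)*K(-10, m(2, -2)) = -(-141)*(4 - 10*(1/3)**2) = -(-141)*(4 - 10*1/9) = -(-141)*(4 - 10/9) = -(-141)*26/9 = -1*(-1222/3) = 1222/3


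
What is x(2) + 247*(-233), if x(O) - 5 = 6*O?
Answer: -57534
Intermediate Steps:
x(O) = 5 + 6*O
x(2) + 247*(-233) = (5 + 6*2) + 247*(-233) = (5 + 12) - 57551 = 17 - 57551 = -57534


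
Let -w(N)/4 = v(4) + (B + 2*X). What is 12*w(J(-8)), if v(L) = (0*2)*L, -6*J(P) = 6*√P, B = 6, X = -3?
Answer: 0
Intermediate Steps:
J(P) = -√P
v(L) = 0 (v(L) = 0*L = 0)
w(N) = 0 (w(N) = -4*(0 + (6 + 2*(-3))) = -4*(0 + (6 - 6)) = -4*(0 + 0) = -4*0 = 0)
12*w(J(-8)) = 12*0 = 0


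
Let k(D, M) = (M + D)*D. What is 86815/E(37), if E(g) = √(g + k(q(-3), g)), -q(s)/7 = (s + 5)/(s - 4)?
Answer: 17363*√115/23 ≈ 8095.5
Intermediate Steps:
q(s) = -7*(5 + s)/(-4 + s) (q(s) = -7*(s + 5)/(s - 4) = -7*(5 + s)/(-4 + s))
k(D, M) = D*(D + M) (k(D, M) = (D + M)*D = D*(D + M))
E(g) = √(4 + 3*g) (E(g) = √(g + (7*(-5 - 1*(-3))/(-4 - 3))*(7*(-5 - 1*(-3))/(-4 - 3) + g)) = √(g + (7*(-5 + 3)/(-7))*(7*(-5 + 3)/(-7) + g)) = √(g + (7*(-⅐)*(-2))*(7*(-⅐)*(-2) + g)) = √(g + 2*(2 + g)) = √(g + (4 + 2*g)) = √(4 + 3*g))
86815/E(37) = 86815/(√(4 + 3*37)) = 86815/(√(4 + 111)) = 86815/(√115) = 86815*(√115/115) = 17363*√115/23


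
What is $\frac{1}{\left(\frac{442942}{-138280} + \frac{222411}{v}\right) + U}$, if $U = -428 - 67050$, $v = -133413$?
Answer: $- \frac{439246420}{29641609195763} \approx -1.4819 \cdot 10^{-5}$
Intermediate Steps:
$U = -67478$ ($U = -428 - 67050 = -67478$)
$\frac{1}{\left(\frac{442942}{-138280} + \frac{222411}{v}\right) + U} = \frac{1}{\left(\frac{442942}{-138280} + \frac{222411}{-133413}\right) - 67478} = \frac{1}{\left(442942 \left(- \frac{1}{138280}\right) + 222411 \left(- \frac{1}{133413}\right)\right) - 67478} = \frac{1}{\left(- \frac{221471}{69140} - \frac{10591}{6353}\right) - 67478} = \frac{1}{- \frac{2139267003}{439246420} - 67478} = \frac{1}{- \frac{29641609195763}{439246420}} = - \frac{439246420}{29641609195763}$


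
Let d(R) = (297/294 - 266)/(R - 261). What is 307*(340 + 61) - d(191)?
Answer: 844488051/6860 ≈ 1.2310e+5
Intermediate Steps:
d(R) = -25969/(98*(-261 + R)) (d(R) = (297*(1/294) - 266)/(-261 + R) = (99/98 - 266)/(-261 + R) = -25969/(98*(-261 + R)))
307*(340 + 61) - d(191) = 307*(340 + 61) - (-25969)/(-25578 + 98*191) = 307*401 - (-25969)/(-25578 + 18718) = 123107 - (-25969)/(-6860) = 123107 - (-25969)*(-1)/6860 = 123107 - 1*25969/6860 = 123107 - 25969/6860 = 844488051/6860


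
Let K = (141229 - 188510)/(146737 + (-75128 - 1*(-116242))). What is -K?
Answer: 47281/187851 ≈ 0.25169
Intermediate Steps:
K = -47281/187851 (K = -47281/(146737 + (-75128 + 116242)) = -47281/(146737 + 41114) = -47281/187851 ≈ -0.25169)
-K = -1*(-47281/187851) = 47281/187851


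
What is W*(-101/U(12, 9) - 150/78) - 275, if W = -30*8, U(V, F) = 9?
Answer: 112315/39 ≈ 2879.9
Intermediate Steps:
W = -240
W*(-101/U(12, 9) - 150/78) - 275 = -240*(-101/9 - 150/78) - 275 = -240*(-101*⅑ - 150*1/78) - 275 = -240*(-101/9 - 25/13) - 275 = -240*(-1538/117) - 275 = 123040/39 - 275 = 112315/39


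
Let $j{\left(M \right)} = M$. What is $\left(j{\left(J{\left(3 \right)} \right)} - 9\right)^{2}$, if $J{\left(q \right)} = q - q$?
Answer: $81$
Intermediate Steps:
$J{\left(q \right)} = 0$
$\left(j{\left(J{\left(3 \right)} \right)} - 9\right)^{2} = \left(0 - 9\right)^{2} = \left(-9\right)^{2} = 81$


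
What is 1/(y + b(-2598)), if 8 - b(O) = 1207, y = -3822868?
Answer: -1/3824067 ≈ -2.6150e-7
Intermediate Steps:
b(O) = -1199 (b(O) = 8 - 1*1207 = 8 - 1207 = -1199)
1/(y + b(-2598)) = 1/(-3822868 - 1199) = 1/(-3824067) = -1/3824067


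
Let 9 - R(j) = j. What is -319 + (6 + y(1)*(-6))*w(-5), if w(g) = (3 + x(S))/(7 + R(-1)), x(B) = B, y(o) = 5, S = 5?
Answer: -5615/17 ≈ -330.29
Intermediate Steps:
R(j) = 9 - j
w(g) = 8/17 (w(g) = (3 + 5)/(7 + (9 - 1*(-1))) = 8/(7 + (9 + 1)) = 8/(7 + 10) = 8/17)
-319 + (6 + y(1)*(-6))*w(-5) = -319 + (6 + 5*(-6))*(8/17) = -319 + (6 - 30)*(8/17) = -319 - 24*8/17 = -319 - 192/17 = -5615/17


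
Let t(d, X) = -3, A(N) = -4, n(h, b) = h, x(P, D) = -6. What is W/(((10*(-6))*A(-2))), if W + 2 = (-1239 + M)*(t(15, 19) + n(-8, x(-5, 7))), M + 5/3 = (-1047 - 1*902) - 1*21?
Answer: 52973/360 ≈ 147.15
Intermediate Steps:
M = -5915/3 (M = -5/3 + ((-1047 - 1*902) - 1*21) = -5/3 + ((-1047 - 902) - 21) = -5/3 + (-1949 - 21) = -5/3 - 1970 = -5915/3 ≈ -1971.7)
W = 105946/3 (W = -2 + (-1239 - 5915/3)*(-3 - 8) = -2 - 9632/3*(-11) = -2 + 105952/3 = 105946/3 ≈ 35315.)
W/(((10*(-6))*A(-2))) = 105946/(3*(((10*(-6))*(-4)))) = 105946/(3*((-60*(-4)))) = (105946/3)/240 = (105946/3)*(1/240) = 52973/360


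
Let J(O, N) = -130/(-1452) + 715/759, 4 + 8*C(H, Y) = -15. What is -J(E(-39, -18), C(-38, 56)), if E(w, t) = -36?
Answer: -17225/16698 ≈ -1.0316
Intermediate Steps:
C(H, Y) = -19/8 (C(H, Y) = -½ + (⅛)*(-15) = -½ - 15/8 = -19/8)
J(O, N) = 17225/16698 (J(O, N) = -130*(-1/1452) + 715*(1/759) = 65/726 + 65/69 = 17225/16698)
-J(E(-39, -18), C(-38, 56)) = -1*17225/16698 = -17225/16698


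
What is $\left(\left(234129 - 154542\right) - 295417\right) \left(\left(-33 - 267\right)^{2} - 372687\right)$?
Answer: $61012335210$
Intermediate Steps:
$\left(\left(234129 - 154542\right) - 295417\right) \left(\left(-33 - 267\right)^{2} - 372687\right) = \left(\left(234129 - 154542\right) - 295417\right) \left(\left(-300\right)^{2} - 372687\right) = \left(79587 - 295417\right) \left(90000 - 372687\right) = \left(-215830\right) \left(-282687\right) = 61012335210$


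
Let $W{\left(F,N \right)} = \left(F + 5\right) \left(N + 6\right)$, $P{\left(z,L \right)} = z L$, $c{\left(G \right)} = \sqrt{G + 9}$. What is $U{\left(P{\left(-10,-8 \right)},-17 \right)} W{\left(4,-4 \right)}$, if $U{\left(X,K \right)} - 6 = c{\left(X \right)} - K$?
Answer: $414 + 18 \sqrt{89} \approx 583.81$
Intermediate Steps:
$c{\left(G \right)} = \sqrt{9 + G}$
$P{\left(z,L \right)} = L z$
$W{\left(F,N \right)} = \left(5 + F\right) \left(6 + N\right)$
$U{\left(X,K \right)} = 6 + \sqrt{9 + X} - K$ ($U{\left(X,K \right)} = 6 - \left(K - \sqrt{9 + X}\right) = 6 + \sqrt{9 + X} - K$)
$U{\left(P{\left(-10,-8 \right)},-17 \right)} W{\left(4,-4 \right)} = \left(6 + \sqrt{9 - -80} - -17\right) \left(30 + 5 \left(-4\right) + 6 \cdot 4 + 4 \left(-4\right)\right) = \left(6 + \sqrt{9 + 80} + 17\right) \left(30 - 20 + 24 - 16\right) = \left(6 + \sqrt{89} + 17\right) 18 = \left(23 + \sqrt{89}\right) 18 = 414 + 18 \sqrt{89}$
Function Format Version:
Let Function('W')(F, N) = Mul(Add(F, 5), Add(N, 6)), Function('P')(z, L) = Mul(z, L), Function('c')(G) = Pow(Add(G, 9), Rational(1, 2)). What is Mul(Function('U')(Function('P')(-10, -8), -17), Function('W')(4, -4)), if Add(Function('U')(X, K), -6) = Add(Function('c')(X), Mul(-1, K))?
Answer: Add(414, Mul(18, Pow(89, Rational(1, 2)))) ≈ 583.81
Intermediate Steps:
Function('c')(G) = Pow(Add(9, G), Rational(1, 2))
Function('P')(z, L) = Mul(L, z)
Function('W')(F, N) = Mul(Add(5, F), Add(6, N))
Function('U')(X, K) = Add(6, Pow(Add(9, X), Rational(1, 2)), Mul(-1, K)) (Function('U')(X, K) = Add(6, Add(Pow(Add(9, X), Rational(1, 2)), Mul(-1, K))) = Add(6, Pow(Add(9, X), Rational(1, 2)), Mul(-1, K)))
Mul(Function('U')(Function('P')(-10, -8), -17), Function('W')(4, -4)) = Mul(Add(6, Pow(Add(9, Mul(-8, -10)), Rational(1, 2)), Mul(-1, -17)), Add(30, Mul(5, -4), Mul(6, 4), Mul(4, -4))) = Mul(Add(6, Pow(Add(9, 80), Rational(1, 2)), 17), Add(30, -20, 24, -16)) = Mul(Add(6, Pow(89, Rational(1, 2)), 17), 18) = Mul(Add(23, Pow(89, Rational(1, 2))), 18) = Add(414, Mul(18, Pow(89, Rational(1, 2))))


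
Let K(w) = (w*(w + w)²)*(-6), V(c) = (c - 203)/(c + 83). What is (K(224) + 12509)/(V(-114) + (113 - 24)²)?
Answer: -1194534811/35124 ≈ -34009.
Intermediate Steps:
V(c) = (-203 + c)/(83 + c)
K(w) = -24*w³ (K(w) = (w*(2*w)²)*(-6) = (w*(4*w²))*(-6) = (4*w³)*(-6) = -24*w³)
(K(224) + 12509)/(V(-114) + (113 - 24)²) = (-24*224³ + 12509)/((-203 - 114)/(83 - 114) + (113 - 24)²) = (-24*11239424 + 12509)/(-317/(-31) + 89²) = (-269746176 + 12509)/(-1/31*(-317) + 7921) = -269733667/(317/31 + 7921) = -269733667/245868/31 = -269733667*31/245868 = -1194534811/35124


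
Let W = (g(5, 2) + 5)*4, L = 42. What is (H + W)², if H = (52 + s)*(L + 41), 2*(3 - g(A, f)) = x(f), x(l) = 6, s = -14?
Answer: 10074276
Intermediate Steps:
g(A, f) = 0 (g(A, f) = 3 - ½*6 = 3 - 3 = 0)
H = 3154 (H = (52 - 14)*(42 + 41) = 38*83 = 3154)
W = 20 (W = (0 + 5)*4 = 5*4 = 20)
(H + W)² = (3154 + 20)² = 3174² = 10074276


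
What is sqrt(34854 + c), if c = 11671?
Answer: 5*sqrt(1861) ≈ 215.70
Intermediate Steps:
sqrt(34854 + c) = sqrt(34854 + 11671) = sqrt(46525) = 5*sqrt(1861)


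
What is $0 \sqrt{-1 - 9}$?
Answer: $0$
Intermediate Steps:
$0 \sqrt{-1 - 9} = 0 \sqrt{-10} = 0 i \sqrt{10} = 0$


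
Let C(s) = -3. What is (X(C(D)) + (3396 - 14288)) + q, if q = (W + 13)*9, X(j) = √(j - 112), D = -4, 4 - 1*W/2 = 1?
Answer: -10721 + I*√115 ≈ -10721.0 + 10.724*I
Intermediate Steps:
W = 6 (W = 8 - 2*1 = 8 - 2 = 6)
X(j) = √(-112 + j)
q = 171 (q = (6 + 13)*9 = 19*9 = 171)
(X(C(D)) + (3396 - 14288)) + q = (√(-112 - 3) + (3396 - 14288)) + 171 = (√(-115) - 10892) + 171 = (I*√115 - 10892) + 171 = (-10892 + I*√115) + 171 = -10721 + I*√115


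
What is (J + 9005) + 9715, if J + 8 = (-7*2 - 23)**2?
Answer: 20081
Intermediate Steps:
J = 1361 (J = -8 + (-7*2 - 23)**2 = -8 + (-14 - 23)**2 = -8 + (-37)**2 = -8 + 1369 = 1361)
(J + 9005) + 9715 = (1361 + 9005) + 9715 = 10366 + 9715 = 20081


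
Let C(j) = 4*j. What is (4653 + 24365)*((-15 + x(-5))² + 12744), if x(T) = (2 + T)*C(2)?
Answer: 413941770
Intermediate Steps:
x(T) = 16 + 8*T (x(T) = (2 + T)*(4*2) = (2 + T)*8 = 16 + 8*T)
(4653 + 24365)*((-15 + x(-5))² + 12744) = (4653 + 24365)*((-15 + (16 + 8*(-5)))² + 12744) = 29018*((-15 + (16 - 40))² + 12744) = 29018*((-15 - 24)² + 12744) = 29018*((-39)² + 12744) = 29018*(1521 + 12744) = 29018*14265 = 413941770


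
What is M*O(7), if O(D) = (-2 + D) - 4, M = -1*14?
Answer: -14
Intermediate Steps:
M = -14
O(D) = -6 + D
M*O(7) = -14*(-6 + 7) = -14*1 = -14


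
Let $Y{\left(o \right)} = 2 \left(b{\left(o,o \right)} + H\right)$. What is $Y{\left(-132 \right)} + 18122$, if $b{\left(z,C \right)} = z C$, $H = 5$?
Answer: $52980$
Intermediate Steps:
$b{\left(z,C \right)} = C z$
$Y{\left(o \right)} = 10 + 2 o^{2}$ ($Y{\left(o \right)} = 2 \left(o o + 5\right) = 2 \left(o^{2} + 5\right) = 2 \left(5 + o^{2}\right) = 10 + 2 o^{2}$)
$Y{\left(-132 \right)} + 18122 = \left(10 + 2 \left(-132\right)^{2}\right) + 18122 = \left(10 + 2 \cdot 17424\right) + 18122 = \left(10 + 34848\right) + 18122 = 34858 + 18122 = 52980$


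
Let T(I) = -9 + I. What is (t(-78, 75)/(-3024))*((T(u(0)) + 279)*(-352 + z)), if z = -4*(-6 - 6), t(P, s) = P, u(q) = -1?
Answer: -132886/63 ≈ -2109.3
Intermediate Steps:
z = 48 (z = -4*(-12) = 48)
(t(-78, 75)/(-3024))*((T(u(0)) + 279)*(-352 + z)) = (-78/(-3024))*(((-9 - 1) + 279)*(-352 + 48)) = (-78*(-1/3024))*((-10 + 279)*(-304)) = 13*(269*(-304))/504 = (13/504)*(-81776) = -132886/63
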